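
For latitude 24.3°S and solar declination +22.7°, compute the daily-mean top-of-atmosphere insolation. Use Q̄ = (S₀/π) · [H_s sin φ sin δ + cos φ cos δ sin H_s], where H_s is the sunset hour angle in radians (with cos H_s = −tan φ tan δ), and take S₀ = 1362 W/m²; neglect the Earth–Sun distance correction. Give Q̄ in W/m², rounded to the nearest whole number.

263 W/m²

The sunset hour angle satisfies cos H_s = −tan φ tan δ = 0.1889, giving H_s = 79.11°. In radians, H_s = 1.3807.
H_s sin φ sin δ = 1.3807 × -0.4115 × 0.3859 = -0.2193.
cos φ cos δ sin H_s = 0.9114 × 0.9225 × 0.9820 = 0.8256.
Q̄ = (1362/π) × (-0.2193 + 0.8256) = 433.54 × 0.6063 = 262.86 W/m².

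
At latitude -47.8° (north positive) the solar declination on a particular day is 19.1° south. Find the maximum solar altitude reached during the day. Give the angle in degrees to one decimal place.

61.3°

At local solar noon the hour angle is zero, so the elevation is 90° − |φ − δ| = 90° − |-47.8° − (-19.1°)| = 90° − 28.7° = 61.3°.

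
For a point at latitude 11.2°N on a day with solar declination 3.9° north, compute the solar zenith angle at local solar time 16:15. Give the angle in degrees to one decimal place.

Hour angle H = 15° × (16.25 − 12) = 63.75°.
With φ = 11.2°, δ = 3.9°, H = 63.75°: sin φ sin δ = 0.0132, cos φ cos δ cos H = 0.4329, so cos θ_z = 0.4461.
θ_z = arccos(0.4461) = 63.51°.

63.5°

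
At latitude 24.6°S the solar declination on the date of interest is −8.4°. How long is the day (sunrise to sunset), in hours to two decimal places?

12.52 hours

−tan φ tan δ = −(-0.4578)(-0.1477) = -0.0676; H_s = arccos(-0.0676) = 93.88°.
Day length = 2 H_s / 15° h⁻¹ = 187.76° / 15 = 12.517 h.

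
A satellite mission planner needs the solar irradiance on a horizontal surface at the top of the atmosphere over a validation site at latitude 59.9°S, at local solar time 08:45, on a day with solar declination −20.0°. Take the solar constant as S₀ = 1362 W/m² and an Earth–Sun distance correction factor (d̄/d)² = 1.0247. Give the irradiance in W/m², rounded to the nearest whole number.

847 W/m²

Hour angle H = 15° × (8.75 − 12) = -48.75°.
With φ = -59.9°, δ = -20.0°, H = -48.75°: sin φ sin δ = 0.2959, cos φ cos δ cos H = 0.3107, so cos θ_z = 0.6066.
Top-of-atmosphere irradiance = S₀ (d̄/d)² cos θ_z = 1362 × 1.0247 × 0.6066 = 846.60 W/m².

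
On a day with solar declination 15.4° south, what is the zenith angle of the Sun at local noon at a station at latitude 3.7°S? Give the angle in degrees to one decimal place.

At local solar noon the hour angle is zero, so the zenith angle is |φ − δ| = |-3.7° − (-15.4°)| = 11.7°.

11.7°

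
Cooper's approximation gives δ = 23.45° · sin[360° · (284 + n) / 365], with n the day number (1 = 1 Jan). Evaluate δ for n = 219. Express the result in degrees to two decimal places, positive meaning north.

360 × (284 + 219) / 365 = 496.110°; sin(496.110°) = 0.6933.
δ = 23.45 × 0.6933 = 16.258° ≈ +16.26°.

+16.26°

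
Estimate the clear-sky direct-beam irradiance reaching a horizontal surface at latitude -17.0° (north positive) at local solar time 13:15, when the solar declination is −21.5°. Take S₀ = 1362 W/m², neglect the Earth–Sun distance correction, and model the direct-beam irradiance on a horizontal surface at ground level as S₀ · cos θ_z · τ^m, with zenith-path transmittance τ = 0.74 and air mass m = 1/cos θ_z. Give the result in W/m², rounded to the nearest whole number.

Hour angle H = 15° × (13.25 − 12) = 18.75°.
cos θ_z = sin φ sin δ + cos φ cos δ cos H = (-0.2924)(-0.3665) + (0.9563)(0.9304)(0.9469) = 0.9497.
Air mass m = 1/cos θ_z = 1/0.9497 = 1.053; τ^m = 0.74^1.053 = 0.7283.
Surface direct beam = 1362 × 0.9497 × 0.7283 = 942.05 W/m².

942 W/m²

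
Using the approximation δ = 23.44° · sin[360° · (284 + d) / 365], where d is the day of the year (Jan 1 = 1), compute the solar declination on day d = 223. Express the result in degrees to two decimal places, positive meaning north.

+15.05°

360 × (284 + 223) / 365 = 500.055°; sin(500.055°) = 0.6421.
δ = 23.44 × 0.6421 = 15.051° ≈ +15.05°.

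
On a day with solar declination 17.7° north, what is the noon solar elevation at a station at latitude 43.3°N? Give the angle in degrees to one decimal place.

At local solar noon the hour angle is zero, so the elevation is 90° − |φ − δ| = 90° − |43.3° − (17.7°)| = 90° − 25.6° = 64.4°.

64.4°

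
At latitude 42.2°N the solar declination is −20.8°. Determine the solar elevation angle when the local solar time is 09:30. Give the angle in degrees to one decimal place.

18.1°

Hour angle H = 15° × (9.5 − 12) = -37.50°.
cos θ_z = sin(42.2°) sin(-20.8°) + cos(42.2°) cos(-20.8°) cos(-37.50°) = -0.2385 + 0.5494 = 0.3109.
θ_z = arccos(0.3109) = 71.89°, so the elevation is 90° − 71.89° = 18.11°.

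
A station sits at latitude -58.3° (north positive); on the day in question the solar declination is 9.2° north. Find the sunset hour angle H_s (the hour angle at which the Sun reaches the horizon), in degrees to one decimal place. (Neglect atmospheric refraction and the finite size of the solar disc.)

The sunset hour angle satisfies cos H_s = −tan φ tan δ = 0.2622, giving H_s = 74.80°.

74.8°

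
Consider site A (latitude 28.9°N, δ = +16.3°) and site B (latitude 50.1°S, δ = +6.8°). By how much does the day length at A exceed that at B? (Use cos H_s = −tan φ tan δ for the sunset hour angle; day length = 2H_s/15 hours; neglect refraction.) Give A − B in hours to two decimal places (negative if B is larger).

+2.33 h

A: H_s = arccos(−tan 28.9° · tan 16.3°) = 99.29°, so 2H_s/15 = 13.2387 h.
B: H_s = arccos(−tan -50.1° · tan 6.8°) = 81.80°, so 2H_s/15 = 10.9067 h.
A − B = 13.2387 − 10.9067 = 2.3320 h.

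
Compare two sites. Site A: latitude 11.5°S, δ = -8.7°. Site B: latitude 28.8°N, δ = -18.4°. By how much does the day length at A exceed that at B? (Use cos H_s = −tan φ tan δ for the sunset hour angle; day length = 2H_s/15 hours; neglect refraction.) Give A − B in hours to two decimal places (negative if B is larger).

+1.64 h

A: H_s = arccos(−tan -11.5° · tan -8.7°) = 91.78°, so 2H_s/15 = 12.2373 h.
B: H_s = arccos(−tan 28.8° · tan -18.4°) = 79.46°, so 2H_s/15 = 10.5947 h.
A − B = 12.2373 − 10.5947 = 1.6426 h.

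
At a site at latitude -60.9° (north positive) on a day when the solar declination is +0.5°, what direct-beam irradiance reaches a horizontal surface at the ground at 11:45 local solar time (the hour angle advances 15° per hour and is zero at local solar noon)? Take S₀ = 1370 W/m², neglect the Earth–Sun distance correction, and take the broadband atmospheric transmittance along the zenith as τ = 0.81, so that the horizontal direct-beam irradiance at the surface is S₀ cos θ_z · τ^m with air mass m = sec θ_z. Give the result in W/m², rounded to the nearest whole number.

Hour angle H = 15° × (11.75 − 12) = -3.75°.
cos θ_z = sin(-60.9°) sin(0.5°) + cos(-60.9°) cos(0.5°) cos(-3.75°) = -0.0076 + 0.4853 = 0.4777.
Air mass m = 1/cos θ_z = 1/0.4777 = 2.093; τ^m = 0.81^2.093 = 0.6434.
Surface direct beam = 1370 × 0.4777 × 0.6434 = 421.07 W/m².

421 W/m²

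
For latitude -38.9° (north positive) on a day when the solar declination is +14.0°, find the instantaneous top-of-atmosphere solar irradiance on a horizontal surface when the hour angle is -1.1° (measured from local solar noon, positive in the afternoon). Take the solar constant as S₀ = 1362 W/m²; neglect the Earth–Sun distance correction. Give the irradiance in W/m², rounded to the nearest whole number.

cos θ_z = sin φ sin δ + cos φ cos δ cos H = (-0.6280)(0.2419) + (0.7782)(0.9703)(0.9998) = 0.6030.
Top-of-atmosphere irradiance = S₀ cos θ_z = 1362 × 0.6030 = 821.29 W/m².

821 W/m²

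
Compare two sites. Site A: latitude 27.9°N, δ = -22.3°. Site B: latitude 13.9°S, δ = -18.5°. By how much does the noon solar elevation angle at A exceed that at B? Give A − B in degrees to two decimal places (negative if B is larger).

A: 90° − |27.9 − (-22.3)| = 39.80°.
B: 90° − |-13.9 − (-18.5)| = 85.40°.
A − B = 39.80 − 85.40 = -45.60°.

-45.60°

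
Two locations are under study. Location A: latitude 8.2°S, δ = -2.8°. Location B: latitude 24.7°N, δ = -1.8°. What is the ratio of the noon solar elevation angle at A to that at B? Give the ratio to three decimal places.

A: 90° − |-8.2 − (-2.8)| = 84.60°.
B: 90° − |24.7 − (-1.8)| = 63.50°.
Ratio A/B = 84.6000 / 63.5000 = 1.3323.

1.332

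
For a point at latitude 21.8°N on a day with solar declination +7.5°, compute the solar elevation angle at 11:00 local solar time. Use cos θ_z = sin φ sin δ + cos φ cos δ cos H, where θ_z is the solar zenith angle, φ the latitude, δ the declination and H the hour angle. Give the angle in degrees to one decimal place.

69.7°

Hour angle H = 15° × (11 − 12) = -15.00°.
cos θ_z = sin(21.8°) sin(7.5°) + cos(21.8°) cos(7.5°) cos(-15.00°) = 0.0485 + 0.8892 = 0.9377.
θ_z = arccos(0.9377) = 20.33°, so the elevation is 90° − 20.33° = 69.67°.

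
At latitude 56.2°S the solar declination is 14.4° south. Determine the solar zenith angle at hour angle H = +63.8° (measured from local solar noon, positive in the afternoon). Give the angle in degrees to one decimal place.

63.6°

cos θ_z = sin(-56.2°) sin(-14.4°) + cos(-56.2°) cos(-14.4°) cos(63.80°) = 0.2067 + 0.2379 = 0.4446.
θ_z = arccos(0.4446) = 63.60°.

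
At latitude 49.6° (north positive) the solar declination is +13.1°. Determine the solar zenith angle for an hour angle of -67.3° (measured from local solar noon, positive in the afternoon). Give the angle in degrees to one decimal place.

65.4°

cos θ_z = sin(49.6°) sin(13.1°) + cos(49.6°) cos(13.1°) cos(-67.30°) = 0.1726 + 0.2436 = 0.4162.
θ_z = arccos(0.4162) = 65.41°.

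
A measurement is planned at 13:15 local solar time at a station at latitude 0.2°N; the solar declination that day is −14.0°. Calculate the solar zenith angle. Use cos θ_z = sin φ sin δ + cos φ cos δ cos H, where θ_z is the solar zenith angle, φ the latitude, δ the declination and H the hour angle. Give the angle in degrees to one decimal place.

23.4°

Hour angle H = 15° × (13.25 − 12) = 18.75°.
With φ = 0.2°, δ = -14.0°, H = 18.75°: sin φ sin δ = -0.0008, cos φ cos δ cos H = 0.9188, so cos θ_z = 0.9180.
θ_z = arccos(0.9180) = 23.36°.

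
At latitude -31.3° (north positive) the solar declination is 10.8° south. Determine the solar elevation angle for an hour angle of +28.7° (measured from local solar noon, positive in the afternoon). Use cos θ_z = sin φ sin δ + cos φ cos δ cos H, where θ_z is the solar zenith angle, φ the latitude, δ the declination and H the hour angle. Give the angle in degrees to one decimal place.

56.5°

cos θ_z = sin φ sin δ + cos φ cos δ cos H = (-0.5195)(-0.1874) + (0.8545)(0.9823)(0.8771) = 0.8336.
θ_z = arccos(0.8336) = 33.53°, so the elevation is 90° − 33.53° = 56.47°.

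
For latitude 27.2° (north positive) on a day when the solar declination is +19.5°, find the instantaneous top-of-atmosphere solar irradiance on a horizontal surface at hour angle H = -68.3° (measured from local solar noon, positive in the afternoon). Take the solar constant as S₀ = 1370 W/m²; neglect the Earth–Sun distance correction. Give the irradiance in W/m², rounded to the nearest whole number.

634 W/m²

cos θ_z = sin φ sin δ + cos φ cos δ cos H = (0.4571)(0.3338) + (0.8894)(0.9426)(0.3697) = 0.4625.
Top-of-atmosphere irradiance = S₀ cos θ_z = 1370 × 0.4625 = 633.62 W/m².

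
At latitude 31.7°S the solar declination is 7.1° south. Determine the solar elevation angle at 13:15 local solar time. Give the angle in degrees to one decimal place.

Hour angle H = 15° × (13.25 − 12) = 18.75°.
cos θ_z = sin φ sin δ + cos φ cos δ cos H = (-0.5255)(-0.1236) + (0.8508)(0.9923)(0.9469) = 0.8644.
θ_z = arccos(0.8644) = 30.19°, so the elevation is 90° − 30.19° = 59.81°.

59.8°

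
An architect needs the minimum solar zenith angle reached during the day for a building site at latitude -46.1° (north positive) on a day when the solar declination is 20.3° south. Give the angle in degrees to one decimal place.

At local solar noon the hour angle is zero, so the zenith angle is |φ − δ| = |-46.1° − (-20.3°)| = 25.8°.

25.8°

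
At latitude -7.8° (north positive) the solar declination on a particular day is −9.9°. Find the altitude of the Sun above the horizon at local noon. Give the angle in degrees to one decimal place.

87.9°

At local solar noon the hour angle is zero, so the elevation is 90° − |φ − δ| = 90° − |-7.8° − (-9.9°)| = 90° − 2.1° = 87.9°.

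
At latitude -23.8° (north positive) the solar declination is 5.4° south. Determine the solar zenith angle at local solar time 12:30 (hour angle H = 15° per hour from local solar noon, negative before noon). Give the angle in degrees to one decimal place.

Hour angle H = 15° × (12.5 − 12) = 7.50°.
cos θ_z = sin(-23.8°) sin(-5.4°) + cos(-23.8°) cos(-5.4°) cos(7.50°) = 0.0380 + 0.9031 = 0.9411.
θ_z = arccos(0.9411) = 19.76°.

19.8°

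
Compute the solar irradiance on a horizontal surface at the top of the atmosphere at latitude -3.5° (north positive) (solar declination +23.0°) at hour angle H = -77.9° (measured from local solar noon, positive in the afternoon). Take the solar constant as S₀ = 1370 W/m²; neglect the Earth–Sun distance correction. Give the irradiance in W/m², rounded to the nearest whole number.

With φ = -3.5°, δ = 23.0°, H = -77.90°: sin φ sin δ = -0.0239, cos φ cos δ cos H = 0.1926, so cos θ_z = 0.1687.
Top-of-atmosphere irradiance = S₀ cos θ_z = 1370 × 0.1687 = 231.12 W/m².

231 W/m²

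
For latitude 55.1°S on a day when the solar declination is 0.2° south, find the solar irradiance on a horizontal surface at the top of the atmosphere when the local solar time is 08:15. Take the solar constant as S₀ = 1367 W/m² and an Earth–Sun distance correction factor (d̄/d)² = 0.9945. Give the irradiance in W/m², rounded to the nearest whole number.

436 W/m²

Hour angle H = 15° × (8.25 − 12) = -56.25°.
cos θ_z = sin φ sin δ + cos φ cos δ cos H = (-0.8202)(-0.0035) + (0.5721)(1.0000)(0.5556) = 0.3207.
Top-of-atmosphere irradiance = S₀ (d̄/d)² cos θ_z = 1367 × 0.9945 × 0.3207 = 435.99 W/m².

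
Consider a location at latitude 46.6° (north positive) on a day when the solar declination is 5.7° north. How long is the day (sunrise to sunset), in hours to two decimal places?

12.81 hours

cos H_s = −tan(46.6°) · tan(5.7°) = -0.1055, so H_s = arccos(-0.1055) = 96.06°.
Day length = 2 H_s / 15° h⁻¹ = 192.12° / 15 = 12.808 h.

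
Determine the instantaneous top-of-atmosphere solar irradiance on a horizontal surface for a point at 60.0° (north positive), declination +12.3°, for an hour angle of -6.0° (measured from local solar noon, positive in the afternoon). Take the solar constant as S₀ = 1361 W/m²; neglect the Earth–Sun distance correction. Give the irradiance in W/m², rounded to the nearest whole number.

With φ = 60.0°, δ = 12.3°, H = -6.00°: sin φ sin δ = 0.1845, cos φ cos δ cos H = 0.4858, so cos θ_z = 0.6703.
Top-of-atmosphere irradiance = S₀ cos θ_z = 1361 × 0.6703 = 912.28 W/m².

912 W/m²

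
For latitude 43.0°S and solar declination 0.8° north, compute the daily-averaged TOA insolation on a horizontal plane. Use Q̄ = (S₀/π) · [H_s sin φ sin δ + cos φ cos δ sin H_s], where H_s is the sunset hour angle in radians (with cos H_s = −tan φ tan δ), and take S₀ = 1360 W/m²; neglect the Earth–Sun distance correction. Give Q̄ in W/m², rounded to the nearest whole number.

cos H_s = −tan(-43.0°) · tan(0.8°) = 0.0130, so H_s = arccos(0.0130) = 89.26°. In radians, H_s = 1.5579.
H_s sin φ sin δ = 1.5579 × -0.6820 × 0.0140 = -0.0149.
cos φ cos δ sin H_s = 0.7314 × 0.9999 × 0.9999 = 0.7313.
Q̄ = (1360/π) × (-0.0149 + 0.7313) = 432.90 × 0.7164 = 310.13 W/m².

310 W/m²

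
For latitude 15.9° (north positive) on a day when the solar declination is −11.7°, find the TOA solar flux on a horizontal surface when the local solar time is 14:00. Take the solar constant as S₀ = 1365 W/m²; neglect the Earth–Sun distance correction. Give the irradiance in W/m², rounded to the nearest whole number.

1037 W/m²

Hour angle H = 15° × (14 − 12) = 30.00°.
cos θ_z = sin(15.9°) sin(-11.7°) + cos(15.9°) cos(-11.7°) cos(30.00°) = -0.0556 + 0.8156 = 0.7600.
Top-of-atmosphere irradiance = S₀ cos θ_z = 1365 × 0.7600 = 1037.40 W/m².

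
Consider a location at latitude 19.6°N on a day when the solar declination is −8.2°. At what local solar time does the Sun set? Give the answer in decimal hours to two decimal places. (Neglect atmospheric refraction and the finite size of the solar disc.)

17.80 h

cos H_s = −tan(19.6°) · tan(-8.2°) = 0.0513, so H_s = arccos(0.0513) = 87.06°.
Sunset is at 12 + H_s/15 = 12 + 5.804 = 17.804 h local solar time.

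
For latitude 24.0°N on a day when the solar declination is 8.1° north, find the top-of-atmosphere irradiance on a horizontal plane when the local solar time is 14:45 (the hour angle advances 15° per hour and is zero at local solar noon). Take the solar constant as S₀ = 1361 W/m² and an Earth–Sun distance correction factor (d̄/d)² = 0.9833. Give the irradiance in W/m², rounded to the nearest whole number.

987 W/m²

Hour angle H = 15° × (14.75 − 12) = 41.25°.
cos θ_z = sin φ sin δ + cos φ cos δ cos H = (0.4067)(0.1409) + (0.9135)(0.9900)(0.7518) = 0.7372.
Top-of-atmosphere irradiance = S₀ (d̄/d)² cos θ_z = 1361 × 0.9833 × 0.7372 = 986.57 W/m².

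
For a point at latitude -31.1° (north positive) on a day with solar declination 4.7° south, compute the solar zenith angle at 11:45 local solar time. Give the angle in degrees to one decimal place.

Hour angle H = 15° × (11.75 − 12) = -3.75°.
With φ = -31.1°, δ = -4.7°, H = -3.75°: sin φ sin δ = 0.0423, cos φ cos δ cos H = 0.8516, so cos θ_z = 0.8939.
θ_z = arccos(0.8939) = 26.63°.

26.6°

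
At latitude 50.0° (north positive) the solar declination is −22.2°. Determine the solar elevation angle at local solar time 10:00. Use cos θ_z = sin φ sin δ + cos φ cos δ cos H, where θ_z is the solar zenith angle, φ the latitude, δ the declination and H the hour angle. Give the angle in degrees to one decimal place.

Hour angle H = 15° × (10 − 12) = -30.00°.
With φ = 50.0°, δ = -22.2°, H = -30.00°: sin φ sin δ = -0.2894, cos φ cos δ cos H = 0.5154, so cos θ_z = 0.2260.
θ_z = arccos(0.2260) = 76.94°, so the elevation is 90° − 76.94° = 13.06°.

13.1°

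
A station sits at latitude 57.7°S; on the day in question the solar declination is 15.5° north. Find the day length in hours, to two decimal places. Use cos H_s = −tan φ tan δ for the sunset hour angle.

The sunset hour angle satisfies cos H_s = −tan φ tan δ = 0.4387, giving H_s = 63.98°.
Day length = 2 H_s / 15° h⁻¹ = 127.96° / 15 = 8.531 h.

8.53 hours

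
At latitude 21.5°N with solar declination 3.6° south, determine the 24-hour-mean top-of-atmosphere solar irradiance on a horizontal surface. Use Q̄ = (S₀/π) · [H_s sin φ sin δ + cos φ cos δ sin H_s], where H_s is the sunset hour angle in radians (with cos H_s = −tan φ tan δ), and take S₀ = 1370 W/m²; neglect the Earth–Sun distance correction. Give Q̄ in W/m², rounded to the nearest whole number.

389 W/m²

cos H_s = −tan(21.5°) · tan(-3.6°) = 0.0248, so H_s = arccos(0.0248) = 88.58°. In radians, H_s = 1.5460.
H_s sin φ sin δ = 1.5460 × 0.3665 × -0.0628 = -0.0356.
cos φ cos δ sin H_s = 0.9304 × 0.9980 × 0.9997 = 0.9283.
Q̄ = (1370/π) × (-0.0356 + 0.9283) = 436.08 × 0.8927 = 389.29 W/m².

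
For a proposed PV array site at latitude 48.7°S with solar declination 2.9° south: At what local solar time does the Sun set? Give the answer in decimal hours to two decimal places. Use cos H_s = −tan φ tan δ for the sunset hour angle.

18.22 h

cos H_s = −tan(-48.7°) · tan(-2.9°) = -0.0577, so H_s = arccos(-0.0577) = 93.31°.
Sunset is at 12 + H_s/15 = 12 + 6.221 = 18.221 h local solar time.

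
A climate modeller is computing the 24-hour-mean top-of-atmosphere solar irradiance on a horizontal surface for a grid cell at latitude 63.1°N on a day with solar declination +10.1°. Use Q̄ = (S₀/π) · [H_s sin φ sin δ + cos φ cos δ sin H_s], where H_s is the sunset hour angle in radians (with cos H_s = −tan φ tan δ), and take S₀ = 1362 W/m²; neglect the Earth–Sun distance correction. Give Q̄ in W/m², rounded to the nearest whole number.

The sunset hour angle satisfies cos H_s = −tan φ tan δ = -0.3511, giving H_s = 110.55°. In radians, H_s = 1.9295.
H_s sin φ sin δ = 1.9295 × 0.8918 × 0.1754 = 0.3018.
cos φ cos δ sin H_s = 0.4524 × 0.9845 × 0.9364 = 0.4171.
Q̄ = (1362/π) × (0.3018 + 0.4171) = 433.54 × 0.7189 = 311.67 W/m².

312 W/m²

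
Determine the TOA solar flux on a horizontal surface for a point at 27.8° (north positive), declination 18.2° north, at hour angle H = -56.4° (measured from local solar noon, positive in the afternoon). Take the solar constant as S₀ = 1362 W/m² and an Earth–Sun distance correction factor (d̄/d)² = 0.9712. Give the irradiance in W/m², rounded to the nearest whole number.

808 W/m²

cos θ_z = sin(27.8°) sin(18.2°) + cos(27.8°) cos(18.2°) cos(-56.40°) = 0.1457 + 0.4650 = 0.6107.
Top-of-atmosphere irradiance = S₀ (d̄/d)² cos θ_z = 1362 × 0.9712 × 0.6107 = 807.82 W/m².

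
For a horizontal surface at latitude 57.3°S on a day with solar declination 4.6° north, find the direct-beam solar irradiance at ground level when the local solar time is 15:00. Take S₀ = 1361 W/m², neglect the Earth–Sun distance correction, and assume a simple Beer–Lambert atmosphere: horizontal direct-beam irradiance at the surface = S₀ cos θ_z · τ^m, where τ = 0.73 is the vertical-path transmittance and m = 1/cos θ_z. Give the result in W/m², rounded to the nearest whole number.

156 W/m²

Hour angle H = 15° × (15 − 12) = 45.00°.
cos θ_z = sin(-57.3°) sin(4.6°) + cos(-57.3°) cos(4.6°) cos(45.00°) = -0.0675 + 0.3808 = 0.3133.
Air mass m = 1/cos θ_z = 1/0.3133 = 3.192; τ^m = 0.73^3.192 = 0.3662.
Surface direct beam = 1361 × 0.3133 × 0.3662 = 156.15 W/m².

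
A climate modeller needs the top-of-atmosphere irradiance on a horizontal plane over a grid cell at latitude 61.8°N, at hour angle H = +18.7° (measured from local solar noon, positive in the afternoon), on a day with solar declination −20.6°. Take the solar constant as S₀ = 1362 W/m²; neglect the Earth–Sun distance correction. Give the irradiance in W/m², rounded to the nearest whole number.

148 W/m²

With φ = 61.8°, δ = -20.6°, H = 18.70°: sin φ sin δ = -0.3101, cos φ cos δ cos H = 0.4190, so cos θ_z = 0.1089.
Top-of-atmosphere irradiance = S₀ cos θ_z = 1362 × 0.1089 = 148.32 W/m².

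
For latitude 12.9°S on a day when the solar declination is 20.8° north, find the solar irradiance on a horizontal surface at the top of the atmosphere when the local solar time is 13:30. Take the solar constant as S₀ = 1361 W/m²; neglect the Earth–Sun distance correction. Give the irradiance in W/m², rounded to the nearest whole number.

1038 W/m²

Hour angle H = 15° × (13.5 − 12) = 22.50°.
With φ = -12.9°, δ = 20.8°, H = 22.50°: sin φ sin δ = -0.0793, cos φ cos δ cos H = 0.8419, so cos θ_z = 0.7626.
Top-of-atmosphere irradiance = S₀ cos θ_z = 1361 × 0.7626 = 1037.90 W/m².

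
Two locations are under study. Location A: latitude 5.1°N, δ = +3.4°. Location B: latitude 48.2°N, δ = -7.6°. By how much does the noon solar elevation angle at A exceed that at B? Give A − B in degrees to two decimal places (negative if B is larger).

+54.10°

A: 90° − |5.1 − (3.4)| = 88.30°.
B: 90° − |48.2 − (-7.6)| = 34.20°.
A − B = 88.30 − 34.20 = 54.10°.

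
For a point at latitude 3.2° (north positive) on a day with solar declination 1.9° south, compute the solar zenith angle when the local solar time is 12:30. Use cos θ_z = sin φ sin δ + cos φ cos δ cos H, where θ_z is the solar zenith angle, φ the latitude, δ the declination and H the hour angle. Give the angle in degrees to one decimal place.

Hour angle H = 15° × (12.5 − 12) = 7.50°.
cos θ_z = sin(3.2°) sin(-1.9°) + cos(3.2°) cos(-1.9°) cos(7.50°) = -0.0019 + 0.9894 = 0.9875.
θ_z = arccos(0.9875) = 9.07°.

9.1°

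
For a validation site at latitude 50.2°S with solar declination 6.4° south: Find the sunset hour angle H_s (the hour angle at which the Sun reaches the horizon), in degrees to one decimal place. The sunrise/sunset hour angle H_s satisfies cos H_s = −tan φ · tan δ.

97.7°

cos H_s = −tan(-50.2°) · tan(-6.4°) = -0.1346, so H_s = arccos(-0.1346) = 97.74°.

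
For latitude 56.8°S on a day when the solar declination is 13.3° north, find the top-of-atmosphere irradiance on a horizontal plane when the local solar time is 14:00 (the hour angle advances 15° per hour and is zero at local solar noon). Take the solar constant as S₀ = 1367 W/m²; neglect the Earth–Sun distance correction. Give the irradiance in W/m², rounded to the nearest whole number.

368 W/m²

Hour angle H = 15° × (14 − 12) = 30.00°.
With φ = -56.8°, δ = 13.3°, H = 30.00°: sin φ sin δ = -0.1925, cos φ cos δ cos H = 0.4615, so cos θ_z = 0.2690.
Top-of-atmosphere irradiance = S₀ cos θ_z = 1367 × 0.2690 = 367.72 W/m².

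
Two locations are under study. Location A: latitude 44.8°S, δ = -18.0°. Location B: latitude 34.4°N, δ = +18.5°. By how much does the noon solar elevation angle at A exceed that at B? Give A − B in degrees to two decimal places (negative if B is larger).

-10.90°

A: 90° − |-44.8 − (-18.0)| = 63.20°.
B: 90° − |34.4 − (18.5)| = 74.10°.
A − B = 63.20 − 74.10 = -10.90°.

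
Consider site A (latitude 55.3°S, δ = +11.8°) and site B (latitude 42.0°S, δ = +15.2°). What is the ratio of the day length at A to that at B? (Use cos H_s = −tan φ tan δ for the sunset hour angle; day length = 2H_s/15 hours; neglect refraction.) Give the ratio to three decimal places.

A: H_s = arccos(−tan -55.3° · tan 11.8°) = 72.44°, so 2H_s/15 = 9.6587 h.
B: H_s = arccos(−tan -42.0° · tan 15.2°) = 75.84°, so 2H_s/15 = 10.1120 h.
Ratio A/B = 9.6587 / 10.1120 = 0.9552.

0.955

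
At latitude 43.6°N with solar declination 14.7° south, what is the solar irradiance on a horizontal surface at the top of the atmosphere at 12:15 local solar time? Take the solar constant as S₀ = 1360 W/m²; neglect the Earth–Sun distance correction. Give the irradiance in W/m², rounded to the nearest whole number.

713 W/m²

Hour angle H = 15° × (12.25 − 12) = 3.75°.
cos θ_z = sin(43.6°) sin(-14.7°) + cos(43.6°) cos(-14.7°) cos(3.75°) = -0.1750 + 0.6990 = 0.5240.
Top-of-atmosphere irradiance = S₀ cos θ_z = 1360 × 0.5240 = 712.64 W/m².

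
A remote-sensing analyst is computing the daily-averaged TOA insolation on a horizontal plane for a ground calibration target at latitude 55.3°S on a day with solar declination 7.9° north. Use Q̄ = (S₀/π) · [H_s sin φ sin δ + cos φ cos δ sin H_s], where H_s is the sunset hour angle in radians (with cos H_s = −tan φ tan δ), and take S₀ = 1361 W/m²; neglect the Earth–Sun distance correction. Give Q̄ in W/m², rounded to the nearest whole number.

172 W/m²

The sunset hour angle satisfies cos H_s = −tan φ tan δ = 0.2004, giving H_s = 78.44°. In radians, H_s = 1.3690.
H_s sin φ sin δ = 1.3690 × -0.8221 × 0.1374 = -0.1546.
cos φ cos δ sin H_s = 0.5693 × 0.9905 × 0.9797 = 0.5524.
Q̄ = (1361/π) × (-0.1546 + 0.5524) = 433.22 × 0.3978 = 172.33 W/m².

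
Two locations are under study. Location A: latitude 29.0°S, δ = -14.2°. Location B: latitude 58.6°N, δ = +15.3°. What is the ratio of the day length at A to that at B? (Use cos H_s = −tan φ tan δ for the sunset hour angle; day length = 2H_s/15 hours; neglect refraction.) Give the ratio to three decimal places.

0.841

A: H_s = arccos(−tan -29.0° · tan -14.2°) = 98.06°, so 2H_s/15 = 13.0747 h.
B: H_s = arccos(−tan 58.6° · tan 15.3°) = 116.63°, so 2H_s/15 = 15.5507 h.
Ratio A/B = 13.0747 / 15.5507 = 0.8408.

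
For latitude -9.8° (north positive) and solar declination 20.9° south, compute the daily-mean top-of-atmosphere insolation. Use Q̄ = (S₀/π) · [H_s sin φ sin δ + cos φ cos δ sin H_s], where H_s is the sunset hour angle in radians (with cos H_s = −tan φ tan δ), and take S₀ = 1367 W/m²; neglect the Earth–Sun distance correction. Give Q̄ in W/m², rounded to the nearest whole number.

The sunset hour angle satisfies cos H_s = −tan φ tan δ = -0.0660, giving H_s = 93.78°. In radians, H_s = 1.6368.
H_s sin φ sin δ = 1.6368 × -0.1702 × -0.3567 = 0.0994.
cos φ cos δ sin H_s = 0.9854 × 0.9342 × 0.9978 = 0.9185.
Q̄ = (1367/π) × (0.0994 + 0.9185) = 435.13 × 1.0179 = 442.92 W/m².

443 W/m²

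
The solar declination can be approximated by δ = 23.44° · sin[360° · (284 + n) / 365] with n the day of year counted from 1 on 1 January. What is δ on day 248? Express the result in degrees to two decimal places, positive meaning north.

360 × (284 + 248) / 365 = 524.712°; sin(524.712°) = 0.2637.
δ = 23.44 × 0.2637 = 6.181° ≈ +6.18°.

+6.18°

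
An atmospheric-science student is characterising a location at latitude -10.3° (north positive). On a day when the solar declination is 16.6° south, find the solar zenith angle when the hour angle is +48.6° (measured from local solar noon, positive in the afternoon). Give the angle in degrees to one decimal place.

47.6°

cos θ_z = sin(-10.3°) sin(-16.6°) + cos(-10.3°) cos(-16.6°) cos(48.60°) = 0.0511 + 0.6235 = 0.6746.
θ_z = arccos(0.6746) = 47.58°.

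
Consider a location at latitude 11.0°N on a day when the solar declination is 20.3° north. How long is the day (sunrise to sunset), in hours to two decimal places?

12.55 hours

The sunset hour angle satisfies cos H_s = −tan φ tan δ = -0.0719, giving H_s = 94.12°.
Day length = 2 H_s / 15° h⁻¹ = 188.24° / 15 = 12.549 h.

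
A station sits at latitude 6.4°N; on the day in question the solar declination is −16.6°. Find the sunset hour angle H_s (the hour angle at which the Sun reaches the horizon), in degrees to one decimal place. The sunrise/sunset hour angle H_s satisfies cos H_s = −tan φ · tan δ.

88.1°

−tan φ tan δ = −(0.1122)(-0.2981) = 0.0334; H_s = arccos(0.0334) = 88.09°.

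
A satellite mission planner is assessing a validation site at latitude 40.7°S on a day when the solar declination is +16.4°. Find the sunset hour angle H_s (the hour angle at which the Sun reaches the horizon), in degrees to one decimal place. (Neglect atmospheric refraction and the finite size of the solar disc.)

75.3°

The sunset hour angle satisfies cos H_s = −tan φ tan δ = 0.2532, giving H_s = 75.33°.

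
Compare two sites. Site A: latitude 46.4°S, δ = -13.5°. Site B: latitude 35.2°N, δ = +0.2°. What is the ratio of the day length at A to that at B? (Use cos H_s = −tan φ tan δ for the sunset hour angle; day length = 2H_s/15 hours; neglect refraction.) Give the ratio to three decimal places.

1.160

A: H_s = arccos(−tan -46.4° · tan -13.5°) = 104.60°, so 2H_s/15 = 13.9467 h.
B: H_s = arccos(−tan 35.2° · tan 0.2°) = 90.14°, so 2H_s/15 = 12.0187 h.
Ratio A/B = 13.9467 / 12.0187 = 1.1604.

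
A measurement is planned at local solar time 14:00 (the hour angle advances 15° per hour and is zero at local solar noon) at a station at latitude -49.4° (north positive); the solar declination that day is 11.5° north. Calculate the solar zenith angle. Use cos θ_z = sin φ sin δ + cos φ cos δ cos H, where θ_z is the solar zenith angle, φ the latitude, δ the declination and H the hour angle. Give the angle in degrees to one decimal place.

Hour angle H = 15° × (14 − 12) = 30.00°.
With φ = -49.4°, δ = 11.5°, H = 30.00°: sin φ sin δ = -0.1514, cos φ cos δ cos H = 0.5523, so cos θ_z = 0.4009.
θ_z = arccos(0.4009) = 66.37°.

66.4°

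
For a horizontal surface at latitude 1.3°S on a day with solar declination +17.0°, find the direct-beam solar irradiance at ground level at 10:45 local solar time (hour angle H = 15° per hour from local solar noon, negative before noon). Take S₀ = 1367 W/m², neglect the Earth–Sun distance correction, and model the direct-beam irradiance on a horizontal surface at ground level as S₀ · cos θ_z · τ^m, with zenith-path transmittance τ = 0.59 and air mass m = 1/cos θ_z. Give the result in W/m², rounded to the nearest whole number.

Hour angle H = 15° × (10.75 − 12) = -18.75°.
With φ = -1.3°, δ = 17.0°, H = -18.75°: sin φ sin δ = -0.0066, cos φ cos δ cos H = 0.9053, so cos θ_z = 0.8987.
Air mass m = 1/cos θ_z = 1/0.8987 = 1.113; τ^m = 0.59^1.113 = 0.5559.
Surface direct beam = 1367 × 0.8987 × 0.5559 = 682.94 W/m².

683 W/m²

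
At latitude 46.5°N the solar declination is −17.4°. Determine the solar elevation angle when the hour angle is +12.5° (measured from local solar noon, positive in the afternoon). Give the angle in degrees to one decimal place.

cos θ_z = sin(46.5°) sin(-17.4°) + cos(46.5°) cos(-17.4°) cos(12.50°) = -0.2169 + 0.6413 = 0.4244.
θ_z = arccos(0.4244) = 64.89°, so the elevation is 90° − 64.89° = 25.11°.

25.1°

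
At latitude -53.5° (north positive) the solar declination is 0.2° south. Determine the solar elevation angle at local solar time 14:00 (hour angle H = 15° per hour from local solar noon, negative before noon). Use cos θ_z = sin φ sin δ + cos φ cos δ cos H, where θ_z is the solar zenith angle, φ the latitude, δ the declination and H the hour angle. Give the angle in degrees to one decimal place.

Hour angle H = 15° × (14 − 12) = 30.00°.
cos θ_z = sin(-53.5°) sin(-0.2°) + cos(-53.5°) cos(-0.2°) cos(30.00°) = 0.0028 + 0.5151 = 0.5179.
θ_z = arccos(0.5179) = 58.81°, so the elevation is 90° − 58.81° = 31.19°.

31.2°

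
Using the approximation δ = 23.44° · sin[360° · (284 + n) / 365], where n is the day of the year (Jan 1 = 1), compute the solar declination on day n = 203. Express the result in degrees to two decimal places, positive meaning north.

360 × (284 + 203) / 365 = 480.329°; sin(480.329°) = 0.8631.
δ = 23.44 × 0.8631 = 20.231° ≈ +20.23°.

+20.23°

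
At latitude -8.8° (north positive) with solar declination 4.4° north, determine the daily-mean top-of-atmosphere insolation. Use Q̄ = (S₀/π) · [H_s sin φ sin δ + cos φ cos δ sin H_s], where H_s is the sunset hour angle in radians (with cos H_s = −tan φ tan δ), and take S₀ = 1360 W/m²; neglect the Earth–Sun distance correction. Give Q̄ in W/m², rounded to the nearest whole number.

419 W/m²

The sunset hour angle satisfies cos H_s = −tan φ tan δ = 0.0119, giving H_s = 89.32°. In radians, H_s = 1.5589.
H_s sin φ sin δ = 1.5589 × -0.1530 × 0.0767 = -0.0183.
cos φ cos δ sin H_s = 0.9882 × 0.9971 × 0.9999 = 0.9852.
Q̄ = (1360/π) × (-0.0183 + 0.9852) = 432.90 × 0.9669 = 418.57 W/m².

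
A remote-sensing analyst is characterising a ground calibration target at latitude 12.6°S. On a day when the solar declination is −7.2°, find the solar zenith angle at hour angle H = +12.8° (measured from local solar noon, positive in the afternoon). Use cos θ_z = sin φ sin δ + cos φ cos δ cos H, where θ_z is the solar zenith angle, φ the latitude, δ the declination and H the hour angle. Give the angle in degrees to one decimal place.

With φ = -12.6°, δ = -7.2°, H = 12.80°: sin φ sin δ = 0.0273, cos φ cos δ cos H = 0.9442, so cos θ_z = 0.9715.
θ_z = arccos(0.9715) = 13.71°.

13.7°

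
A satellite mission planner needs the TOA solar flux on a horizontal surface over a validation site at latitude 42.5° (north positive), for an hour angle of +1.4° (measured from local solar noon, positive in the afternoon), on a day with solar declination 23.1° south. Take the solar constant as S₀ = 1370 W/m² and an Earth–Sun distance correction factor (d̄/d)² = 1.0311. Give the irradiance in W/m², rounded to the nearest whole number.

583 W/m²

cos θ_z = sin(42.5°) sin(-23.1°) + cos(42.5°) cos(-23.1°) cos(1.40°) = -0.2651 + 0.6780 = 0.4129.
Top-of-atmosphere irradiance = S₀ (d̄/d)² cos θ_z = 1370 × 1.0311 × 0.4129 = 583.27 W/m².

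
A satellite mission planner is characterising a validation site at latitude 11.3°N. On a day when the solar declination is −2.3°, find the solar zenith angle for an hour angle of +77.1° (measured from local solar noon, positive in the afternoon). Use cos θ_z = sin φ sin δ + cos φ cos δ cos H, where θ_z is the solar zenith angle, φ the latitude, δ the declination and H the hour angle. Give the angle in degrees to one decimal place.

cos θ_z = sin φ sin δ + cos φ cos δ cos H = (0.1959)(-0.0401) + (0.9806)(0.9992)(0.2233) = 0.2109.
θ_z = arccos(0.2109) = 77.82°.

77.8°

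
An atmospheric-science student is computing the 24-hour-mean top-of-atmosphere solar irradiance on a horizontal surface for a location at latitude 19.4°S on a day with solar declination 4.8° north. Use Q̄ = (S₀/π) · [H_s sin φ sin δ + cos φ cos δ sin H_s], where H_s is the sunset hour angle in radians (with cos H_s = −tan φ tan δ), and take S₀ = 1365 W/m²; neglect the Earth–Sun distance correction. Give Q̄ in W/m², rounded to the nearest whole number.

390 W/m²

The sunset hour angle satisfies cos H_s = −tan φ tan δ = 0.0296, giving H_s = 88.30°. In radians, H_s = 1.5411.
H_s sin φ sin δ = 1.5411 × -0.3322 × 0.0837 = -0.0429.
cos φ cos δ sin H_s = 0.9432 × 0.9965 × 0.9996 = 0.9395.
Q̄ = (1365/π) × (-0.0429 + 0.9395) = 434.49 × 0.8966 = 389.56 W/m².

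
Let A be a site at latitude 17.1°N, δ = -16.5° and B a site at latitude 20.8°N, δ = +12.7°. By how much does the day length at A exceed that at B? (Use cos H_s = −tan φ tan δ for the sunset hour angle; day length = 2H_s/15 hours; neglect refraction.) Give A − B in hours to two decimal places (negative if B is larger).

-1.35 h

A: H_s = arccos(−tan 17.1° · tan -16.5°) = 84.77°, so 2H_s/15 = 11.3027 h.
B: H_s = arccos(−tan 20.8° · tan 12.7°) = 94.91°, so 2H_s/15 = 12.6547 h.
A − B = 11.3027 − 12.6547 = -1.3520 h.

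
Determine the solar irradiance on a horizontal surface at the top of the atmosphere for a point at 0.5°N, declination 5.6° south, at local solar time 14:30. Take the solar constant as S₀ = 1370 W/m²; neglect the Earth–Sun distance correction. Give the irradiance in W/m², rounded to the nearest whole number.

1080 W/m²

Hour angle H = 15° × (14.5 − 12) = 37.50°.
cos θ_z = sin(0.5°) sin(-5.6°) + cos(0.5°) cos(-5.6°) cos(37.50°) = -0.0009 + 0.7895 = 0.7886.
Top-of-atmosphere irradiance = S₀ cos θ_z = 1370 × 0.7886 = 1080.38 W/m².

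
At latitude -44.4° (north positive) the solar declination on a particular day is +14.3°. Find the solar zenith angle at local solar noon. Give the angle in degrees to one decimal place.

58.7°

At local solar noon the hour angle is zero, so the zenith angle is |φ − δ| = |-44.4° − (14.3°)| = 58.7°.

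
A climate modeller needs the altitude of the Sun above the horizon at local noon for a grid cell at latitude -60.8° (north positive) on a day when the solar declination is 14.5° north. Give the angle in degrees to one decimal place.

At local solar noon the hour angle is zero, so the elevation is 90° − |φ − δ| = 90° − |-60.8° − (14.5°)| = 90° − 75.3° = 14.7°.

14.7°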